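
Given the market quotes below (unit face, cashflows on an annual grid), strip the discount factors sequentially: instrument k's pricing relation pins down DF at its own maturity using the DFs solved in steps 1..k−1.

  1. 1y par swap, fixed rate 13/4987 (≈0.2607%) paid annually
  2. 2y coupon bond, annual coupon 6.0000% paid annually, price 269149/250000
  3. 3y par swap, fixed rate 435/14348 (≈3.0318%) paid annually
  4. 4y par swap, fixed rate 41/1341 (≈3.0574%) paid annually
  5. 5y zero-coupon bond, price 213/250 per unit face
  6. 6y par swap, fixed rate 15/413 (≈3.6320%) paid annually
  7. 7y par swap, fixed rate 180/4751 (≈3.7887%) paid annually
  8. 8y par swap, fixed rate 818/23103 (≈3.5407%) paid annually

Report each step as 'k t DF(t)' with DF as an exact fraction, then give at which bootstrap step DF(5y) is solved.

1 1 4987/5000
2 2 1199/1250
3 3 913/1000
4 4 2213/2500
5 5 213/250
6 6 1607/2000
7 7 383/500
8 8 3773/5000
DF(5y) is solved at step 5

step 1 [1y] swap r/1=13/4987: DF=(1 − 13/4987·(0))/(1+13/4987) = 4987/5000 ≈ 0.997400
step 2 [2y] bond c/1=3/50: DF=(269149/250000 − 3/50·(0.997400))/(1+3/50) = 1199/1250 ≈ 0.959200
step 3 [3y] swap r/1=435/14348: DF=(1 − 435/14348·(0.997400+0.959200))/(1+435/14348) = 913/1000 ≈ 0.913000
step 4 [4y] swap r/1=41/1341: DF=(1 − 41/1341·(0.997400+0.959200+0.913000))/(1+41/1341) = 2213/2500 ≈ 0.885200
step 5 [5y] zero: DF = P = 213/250 ≈ 0.852000
step 6 [6y] swap r/1=15/413: DF=(1 − 15/413·(0.997400+0.959200+0.913000+0.885200+0.852000))/(1+15/413) = 1607/2000 ≈ 0.803500
step 7 [7y] swap r/1=180/4751: DF=(1 − 180/4751·(0.997400+0.959200+0.913000+0.885200+0.852000+0.803500))/(1+180/4751) = 383/500 ≈ 0.766000
step 8 [8y] swap r/1=818/23103: DF=(1 − 818/23103·(0.997400+0.959200+0.913000+0.885200+0.852000+0.803500+0.766000))/(1+818/23103) = 3773/5000 ≈ 0.754600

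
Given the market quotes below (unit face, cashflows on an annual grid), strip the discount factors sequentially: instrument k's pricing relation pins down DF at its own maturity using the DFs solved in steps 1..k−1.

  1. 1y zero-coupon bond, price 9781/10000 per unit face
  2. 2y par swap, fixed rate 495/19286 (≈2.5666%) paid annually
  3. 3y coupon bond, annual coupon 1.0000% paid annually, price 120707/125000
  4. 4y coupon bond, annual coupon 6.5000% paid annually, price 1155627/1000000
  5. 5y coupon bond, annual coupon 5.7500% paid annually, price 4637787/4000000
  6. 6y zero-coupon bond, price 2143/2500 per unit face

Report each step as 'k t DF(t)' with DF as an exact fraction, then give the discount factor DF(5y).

1 1 9781/10000
2 2 1901/2000
3 3 937/1000
4 4 4551/5000
5 5 8911/10000
6 6 2143/2500
DF(5y) = 8911/10000 ≈ 0.891100

step 1 [1y] zero: DF = P = 9781/10000 ≈ 0.978100
step 2 [2y] swap r/1=495/19286: DF=(1 − 495/19286·(0.978100))/(1+495/19286) = 1901/2000 ≈ 0.950500
step 3 [3y] bond c/1=1/100: DF=(120707/125000 − 1/100·(0.978100+0.950500))/(1+1/100) = 937/1000 ≈ 0.937000
step 4 [4y] bond c/1=13/200: DF=(1155627/1000000 − 13/200·(0.978100+0.950500+0.937000))/(1+13/200) = 4551/5000 ≈ 0.910200
step 5 [5y] bond c/1=23/400: DF=(4637787/4000000 − 23/400·(0.978100+0.950500+0.937000+0.910200))/(1+23/400) = 8911/10000 ≈ 0.891100
step 6 [6y] zero: DF = P = 2143/2500 ≈ 0.857200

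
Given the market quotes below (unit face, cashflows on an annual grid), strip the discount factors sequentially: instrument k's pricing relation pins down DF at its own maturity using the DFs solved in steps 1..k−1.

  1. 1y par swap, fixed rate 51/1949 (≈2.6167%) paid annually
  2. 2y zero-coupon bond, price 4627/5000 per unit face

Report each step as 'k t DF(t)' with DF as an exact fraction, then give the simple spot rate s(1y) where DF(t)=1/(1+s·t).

step 1 [1y] swap r/1=51/1949: DF=(1 − 51/1949·(0))/(1+51/1949) = 1949/2000 ≈ 0.974500
step 2 [2y] zero: DF = P = 4627/5000 ≈ 0.925400

1 1 1949/2000
2 2 4627/5000
s(1y) = (1/(1949/2000) − 1)/(1) = 51/1949 ≈ 2.6167%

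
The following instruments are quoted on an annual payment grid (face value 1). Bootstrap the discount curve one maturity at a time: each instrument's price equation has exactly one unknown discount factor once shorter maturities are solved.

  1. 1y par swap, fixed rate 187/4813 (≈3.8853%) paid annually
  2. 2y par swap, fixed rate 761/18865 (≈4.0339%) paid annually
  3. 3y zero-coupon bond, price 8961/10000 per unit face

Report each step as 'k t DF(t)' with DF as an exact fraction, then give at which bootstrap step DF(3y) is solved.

1 1 4813/5000
2 2 9239/10000
3 3 8961/10000
DF(3y) is solved at step 3

step 1 [1y] swap r/1=187/4813: DF=(1 − 187/4813·(0))/(1+187/4813) = 4813/5000 ≈ 0.962600
step 2 [2y] swap r/1=761/18865: DF=(1 − 761/18865·(0.962600))/(1+761/18865) = 9239/10000 ≈ 0.923900
step 3 [3y] zero: DF = P = 8961/10000 ≈ 0.896100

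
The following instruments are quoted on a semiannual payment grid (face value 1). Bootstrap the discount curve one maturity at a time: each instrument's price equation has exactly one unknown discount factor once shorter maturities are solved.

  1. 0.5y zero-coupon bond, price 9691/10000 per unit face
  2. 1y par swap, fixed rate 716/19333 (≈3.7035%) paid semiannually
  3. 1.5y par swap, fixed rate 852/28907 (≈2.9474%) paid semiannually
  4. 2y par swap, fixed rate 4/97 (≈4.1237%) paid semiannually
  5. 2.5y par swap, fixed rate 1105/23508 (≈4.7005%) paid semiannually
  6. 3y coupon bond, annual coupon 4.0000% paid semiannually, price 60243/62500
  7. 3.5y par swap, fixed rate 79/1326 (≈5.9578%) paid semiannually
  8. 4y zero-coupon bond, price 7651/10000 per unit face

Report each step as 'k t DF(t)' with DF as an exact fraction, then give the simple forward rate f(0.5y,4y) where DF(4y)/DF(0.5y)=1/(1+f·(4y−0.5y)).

step 1 [0.5y] zero: DF = P = 9691/10000 ≈ 0.969100
step 2 [1y] swap r/2=358/19333: DF=(1 − 358/19333·(0.969100))/(1+358/19333) = 4821/5000 ≈ 0.964200
step 3 [1.5y] swap r/2=426/28907: DF=(1 − 426/28907·(0.969100+0.964200))/(1+426/28907) = 4787/5000 ≈ 0.957400
step 4 [2y] swap r/2=2/97: DF=(1 − 2/97·(0.969100+0.964200+0.957400))/(1+2/97) = 4607/5000 ≈ 0.921400
step 5 [2.5y] swap r/2=1105/47016: DF=(1 − 1105/47016·(0.969100+0.964200+0.957400+0.921400))/(1+1105/47016) = 1779/2000 ≈ 0.889500
step 6 [3y] bond c/2=1/50: DF=(60243/62500 − 1/50·(0.969100+0.964200+0.957400+0.921400+0.889500))/(1+1/50) = 533/625 ≈ 0.852800
step 7 [3.5y] swap r/2=79/2652: DF=(1 − 79/2652·(0.969100+0.964200+0.957400+0.921400+0.889500+0.852800))/(1+79/2652) = 1013/1250 ≈ 0.810400
step 8 [4y] zero: DF = P = 7651/10000 ≈ 0.765100

1 1/2 9691/10000
2 1 4821/5000
3 3/2 4787/5000
4 2 4607/5000
5 5/2 1779/2000
6 3 533/625
7 7/2 1013/1250
8 4 7651/10000
f(0.5y,4y) = ((9691/10000)/(7651/10000) − 1)/(7/2) = 4080/53557 ≈ 7.6181%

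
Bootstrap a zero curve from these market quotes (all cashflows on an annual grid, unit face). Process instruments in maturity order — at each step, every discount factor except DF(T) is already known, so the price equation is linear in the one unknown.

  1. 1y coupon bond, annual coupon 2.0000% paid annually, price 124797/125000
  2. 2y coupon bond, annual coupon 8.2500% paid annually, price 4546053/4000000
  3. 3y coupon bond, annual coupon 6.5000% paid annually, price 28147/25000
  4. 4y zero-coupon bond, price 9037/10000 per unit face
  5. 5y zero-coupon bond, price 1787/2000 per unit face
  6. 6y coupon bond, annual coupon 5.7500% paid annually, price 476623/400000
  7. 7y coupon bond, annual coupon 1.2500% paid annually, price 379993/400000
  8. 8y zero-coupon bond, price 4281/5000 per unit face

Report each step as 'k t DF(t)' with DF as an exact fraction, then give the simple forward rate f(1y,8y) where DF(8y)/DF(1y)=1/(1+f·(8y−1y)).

step 1 [1y] bond c/1=1/50: DF=(124797/125000 − 1/50·(0))/(1+1/50) = 2447/2500 ≈ 0.978800
step 2 [2y] bond c/1=33/400: DF=(4546053/4000000 − 33/400·(0.978800))/(1+33/400) = 9753/10000 ≈ 0.975300
step 3 [3y] bond c/1=13/200: DF=(28147/25000 − 13/200·(0.978800+0.975300))/(1+13/200) = 9379/10000 ≈ 0.937900
step 4 [4y] zero: DF = P = 9037/10000 ≈ 0.903700
step 5 [5y] zero: DF = P = 1787/2000 ≈ 0.893500
step 6 [6y] bond c/1=23/400: DF=(476623/400000 − 23/400·(0.978800+0.975300+0.937900+0.903700+0.893500))/(1+23/400) = 4359/5000 ≈ 0.871800
step 7 [7y] bond c/1=1/80: DF=(379993/400000 − 1/80·(0.978800+0.975300+0.937900+0.903700+0.893500+0.871800))/(1+1/80) = 1087/1250 ≈ 0.869600
step 8 [8y] zero: DF = P = 4281/5000 ≈ 0.856200

1 1 2447/2500
2 2 9753/10000
3 3 9379/10000
4 4 9037/10000
5 5 1787/2000
6 6 4359/5000
7 7 1087/1250
8 8 4281/5000
f(1y,8y) = ((2447/2500)/(4281/5000) − 1)/(7) = 613/29967 ≈ 2.0456%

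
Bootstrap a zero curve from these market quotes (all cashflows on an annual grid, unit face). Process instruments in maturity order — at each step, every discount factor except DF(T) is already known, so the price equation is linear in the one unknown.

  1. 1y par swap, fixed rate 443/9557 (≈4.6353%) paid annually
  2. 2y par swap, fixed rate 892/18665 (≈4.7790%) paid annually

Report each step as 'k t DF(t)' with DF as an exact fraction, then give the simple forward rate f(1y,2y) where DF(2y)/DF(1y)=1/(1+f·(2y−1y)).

step 1 [1y] swap r/1=443/9557: DF=(1 − 443/9557·(0))/(1+443/9557) = 9557/10000 ≈ 0.955700
step 2 [2y] swap r/1=892/18665: DF=(1 − 892/18665·(0.955700))/(1+892/18665) = 2277/2500 ≈ 0.910800

1 1 9557/10000
2 2 2277/2500
f(1y,2y) = ((9557/10000)/(2277/2500) − 1)/(1) = 449/9108 ≈ 4.9297%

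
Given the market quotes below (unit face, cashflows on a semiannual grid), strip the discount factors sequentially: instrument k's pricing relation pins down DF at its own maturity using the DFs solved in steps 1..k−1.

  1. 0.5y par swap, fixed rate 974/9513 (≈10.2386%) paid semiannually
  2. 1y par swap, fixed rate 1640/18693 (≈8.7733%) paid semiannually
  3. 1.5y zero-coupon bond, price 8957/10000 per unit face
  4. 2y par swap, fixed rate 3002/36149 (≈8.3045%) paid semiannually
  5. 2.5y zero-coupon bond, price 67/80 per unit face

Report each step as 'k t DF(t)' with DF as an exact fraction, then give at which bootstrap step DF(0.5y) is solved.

step 1 [0.5y] swap r/2=487/9513: DF=(1 − 487/9513·(0))/(1+487/9513) = 9513/10000 ≈ 0.951300
step 2 [1y] swap r/2=820/18693: DF=(1 − 820/18693·(0.951300))/(1+820/18693) = 459/500 ≈ 0.918000
step 3 [1.5y] zero: DF = P = 8957/10000 ≈ 0.895700
step 4 [2y] swap r/2=1501/36149: DF=(1 − 1501/36149·(0.951300+0.918000+0.895700))/(1+1501/36149) = 8499/10000 ≈ 0.849900
step 5 [2.5y] zero: DF = P = 67/80 ≈ 0.837500

1 1/2 9513/10000
2 1 459/500
3 3/2 8957/10000
4 2 8499/10000
5 5/2 67/80
DF(0.5y) is solved at step 1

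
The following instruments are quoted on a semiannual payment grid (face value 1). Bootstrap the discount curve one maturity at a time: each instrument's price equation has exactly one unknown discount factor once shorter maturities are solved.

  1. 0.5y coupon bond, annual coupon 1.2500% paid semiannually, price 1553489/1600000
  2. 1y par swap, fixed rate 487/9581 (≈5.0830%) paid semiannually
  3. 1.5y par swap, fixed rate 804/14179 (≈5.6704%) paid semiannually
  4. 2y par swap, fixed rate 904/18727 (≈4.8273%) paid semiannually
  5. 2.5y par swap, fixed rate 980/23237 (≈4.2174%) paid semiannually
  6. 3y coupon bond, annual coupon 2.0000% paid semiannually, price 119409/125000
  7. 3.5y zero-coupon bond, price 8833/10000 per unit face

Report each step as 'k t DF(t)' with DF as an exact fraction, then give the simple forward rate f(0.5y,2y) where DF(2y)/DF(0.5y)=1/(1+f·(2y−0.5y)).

step 1 [0.5y] bond c/2=1/160: DF=(1553489/1600000 − 1/160·(0))/(1+1/160) = 9649/10000 ≈ 0.964900
step 2 [1y] swap r/2=487/19162: DF=(1 − 487/19162·(0.964900))/(1+487/19162) = 9513/10000 ≈ 0.951300
step 3 [1.5y] swap r/2=402/14179: DF=(1 − 402/14179·(0.964900+0.951300))/(1+402/14179) = 2299/2500 ≈ 0.919600
step 4 [2y] swap r/2=452/18727: DF=(1 − 452/18727·(0.964900+0.951300+0.919600))/(1+452/18727) = 1137/1250 ≈ 0.909600
step 5 [2.5y] swap r/2=490/23237: DF=(1 − 490/23237·(0.964900+0.951300+0.919600+0.909600))/(1+490/23237) = 451/500 ≈ 0.902000
step 6 [3y] bond c/2=1/100: DF=(119409/125000 − 1/100·(0.964900+0.951300+0.919600+0.909600+0.902000))/(1+1/100) = 4499/5000 ≈ 0.899800
step 7 [3.5y] zero: DF = P = 8833/10000 ≈ 0.883300

1 1/2 9649/10000
2 1 9513/10000
3 3/2 2299/2500
4 2 1137/1250
5 5/2 451/500
6 3 4499/5000
7 7/2 8833/10000
f(0.5y,2y) = ((9649/10000)/(1137/1250) − 1)/(3/2) = 553/13644 ≈ 4.0531%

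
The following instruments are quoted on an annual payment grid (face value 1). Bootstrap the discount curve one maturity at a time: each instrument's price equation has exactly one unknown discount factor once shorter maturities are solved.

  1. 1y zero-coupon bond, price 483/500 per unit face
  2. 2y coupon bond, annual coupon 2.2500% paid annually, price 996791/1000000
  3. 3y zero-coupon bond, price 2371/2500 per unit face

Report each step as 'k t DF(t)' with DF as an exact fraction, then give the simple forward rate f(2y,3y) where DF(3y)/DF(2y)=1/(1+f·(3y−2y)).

step 1 [1y] zero: DF = P = 483/500 ≈ 0.966000
step 2 [2y] bond c/1=9/400: DF=(996791/1000000 − 9/400·(0.966000))/(1+9/400) = 596/625 ≈ 0.953600
step 3 [3y] zero: DF = P = 2371/2500 ≈ 0.948400

1 1 483/500
2 2 596/625
3 3 2371/2500
f(2y,3y) = ((596/625)/(2371/2500) − 1)/(1) = 13/2371 ≈ 0.5483%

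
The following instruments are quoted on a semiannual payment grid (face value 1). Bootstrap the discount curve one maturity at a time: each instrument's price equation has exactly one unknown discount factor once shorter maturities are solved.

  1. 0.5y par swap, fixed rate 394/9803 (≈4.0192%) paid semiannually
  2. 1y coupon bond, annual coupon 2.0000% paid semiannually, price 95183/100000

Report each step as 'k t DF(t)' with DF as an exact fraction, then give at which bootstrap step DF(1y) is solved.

step 1 [0.5y] swap r/2=197/9803: DF=(1 − 197/9803·(0))/(1+197/9803) = 9803/10000 ≈ 0.980300
step 2 [1y] bond c/2=1/100: DF=(95183/100000 − 1/100·(0.980300))/(1+1/100) = 9327/10000 ≈ 0.932700

1 1/2 9803/10000
2 1 9327/10000
DF(1y) is solved at step 2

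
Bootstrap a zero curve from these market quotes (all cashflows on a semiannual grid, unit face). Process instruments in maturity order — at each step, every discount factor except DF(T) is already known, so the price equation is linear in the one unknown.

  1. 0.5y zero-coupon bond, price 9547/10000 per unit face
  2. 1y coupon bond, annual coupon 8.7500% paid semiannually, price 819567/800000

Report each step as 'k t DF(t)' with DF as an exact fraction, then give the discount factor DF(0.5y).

1 1/2 9547/10000
2 1 1883/2000
DF(0.5y) = 9547/10000 ≈ 0.954700

step 1 [0.5y] zero: DF = P = 9547/10000 ≈ 0.954700
step 2 [1y] bond c/2=7/160: DF=(819567/800000 − 7/160·(0.954700))/(1+7/160) = 1883/2000 ≈ 0.941500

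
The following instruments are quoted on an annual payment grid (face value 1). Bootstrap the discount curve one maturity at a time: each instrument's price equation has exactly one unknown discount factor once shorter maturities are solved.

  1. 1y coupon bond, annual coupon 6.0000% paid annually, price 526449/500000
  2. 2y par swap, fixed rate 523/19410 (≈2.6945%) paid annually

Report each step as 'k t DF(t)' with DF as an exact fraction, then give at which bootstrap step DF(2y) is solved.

step 1 [1y] bond c/1=3/50: DF=(526449/500000 − 3/50·(0))/(1+3/50) = 9933/10000 ≈ 0.993300
step 2 [2y] swap r/1=523/19410: DF=(1 − 523/19410·(0.993300))/(1+523/19410) = 9477/10000 ≈ 0.947700

1 1 9933/10000
2 2 9477/10000
DF(2y) is solved at step 2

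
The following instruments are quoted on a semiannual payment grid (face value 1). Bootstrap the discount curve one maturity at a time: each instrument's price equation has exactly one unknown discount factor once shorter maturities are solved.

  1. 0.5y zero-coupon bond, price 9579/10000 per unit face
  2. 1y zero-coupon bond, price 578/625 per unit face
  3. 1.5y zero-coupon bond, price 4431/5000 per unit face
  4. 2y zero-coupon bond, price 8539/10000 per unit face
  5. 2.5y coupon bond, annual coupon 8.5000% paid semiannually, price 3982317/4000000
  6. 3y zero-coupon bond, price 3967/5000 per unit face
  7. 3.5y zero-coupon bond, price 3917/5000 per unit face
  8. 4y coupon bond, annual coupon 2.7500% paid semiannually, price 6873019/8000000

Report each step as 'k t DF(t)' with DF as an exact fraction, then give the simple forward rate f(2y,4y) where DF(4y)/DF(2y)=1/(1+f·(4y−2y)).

1 1/2 9579/10000
2 1 578/625
3 3/2 4431/5000
4 2 8539/10000
5 5/2 8073/10000
6 3 3967/5000
7 7/2 3917/5000
8 4 383/500
f(2y,4y) = ((8539/10000)/(383/500) − 1)/(2) = 879/15320 ≈ 5.7376%

step 1 [0.5y] zero: DF = P = 9579/10000 ≈ 0.957900
step 2 [1y] zero: DF = P = 578/625 ≈ 0.924800
step 3 [1.5y] zero: DF = P = 4431/5000 ≈ 0.886200
step 4 [2y] zero: DF = P = 8539/10000 ≈ 0.853900
step 5 [2.5y] bond c/2=17/400: DF=(3982317/4000000 − 17/400·(0.957900+0.924800+0.886200+0.853900))/(1+17/400) = 8073/10000 ≈ 0.807300
step 6 [3y] zero: DF = P = 3967/5000 ≈ 0.793400
step 7 [3.5y] zero: DF = P = 3917/5000 ≈ 0.783400
step 8 [4y] bond c/2=11/800: DF=(6873019/8000000 − 11/800·(0.957900+0.924800+0.886200+0.853900+0.807300+0.793400+0.783400))/(1+11/800) = 383/500 ≈ 0.766000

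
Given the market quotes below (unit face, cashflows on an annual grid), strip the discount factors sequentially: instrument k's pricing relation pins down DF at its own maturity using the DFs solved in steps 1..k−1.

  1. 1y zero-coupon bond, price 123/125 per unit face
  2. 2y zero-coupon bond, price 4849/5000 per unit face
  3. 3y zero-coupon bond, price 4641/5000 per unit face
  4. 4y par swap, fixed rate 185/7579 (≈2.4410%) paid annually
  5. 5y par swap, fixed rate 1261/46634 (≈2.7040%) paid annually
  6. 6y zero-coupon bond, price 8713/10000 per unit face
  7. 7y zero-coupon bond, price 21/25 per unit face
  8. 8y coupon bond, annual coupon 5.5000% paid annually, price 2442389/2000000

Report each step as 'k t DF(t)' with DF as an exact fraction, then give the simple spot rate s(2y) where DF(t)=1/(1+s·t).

step 1 [1y] zero: DF = P = 123/125 ≈ 0.984000
step 2 [2y] zero: DF = P = 4849/5000 ≈ 0.969800
step 3 [3y] zero: DF = P = 4641/5000 ≈ 0.928200
step 4 [4y] swap r/1=185/7579: DF=(1 − 185/7579·(0.984000+0.969800+0.928200))/(1+185/7579) = 363/400 ≈ 0.907500
step 5 [5y] swap r/1=1261/46634: DF=(1 − 1261/46634·(0.984000+0.969800+0.928200+0.907500))/(1+1261/46634) = 8739/10000 ≈ 0.873900
step 6 [6y] zero: DF = P = 8713/10000 ≈ 0.871300
step 7 [7y] zero: DF = P = 21/25 ≈ 0.840000
step 8 [8y] bond c/1=11/200: DF=(2442389/2000000 − 11/200·(0.984000+0.969800+0.928200+0.907500+0.873900+0.871300+0.840000))/(1+11/200) = 2063/2500 ≈ 0.825200

1 1 123/125
2 2 4849/5000
3 3 4641/5000
4 4 363/400
5 5 8739/10000
6 6 8713/10000
7 7 21/25
8 8 2063/2500
s(2y) = (1/(4849/5000) − 1)/(2) = 151/9698 ≈ 1.5570%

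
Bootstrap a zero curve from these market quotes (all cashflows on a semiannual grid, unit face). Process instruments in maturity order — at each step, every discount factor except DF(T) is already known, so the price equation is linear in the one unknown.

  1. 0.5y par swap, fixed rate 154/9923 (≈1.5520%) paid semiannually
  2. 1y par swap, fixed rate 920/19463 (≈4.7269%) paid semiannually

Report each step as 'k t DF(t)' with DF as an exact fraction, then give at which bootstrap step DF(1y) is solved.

1 1/2 9923/10000
2 1 477/500
DF(1y) is solved at step 2

step 1 [0.5y] swap r/2=77/9923: DF=(1 − 77/9923·(0))/(1+77/9923) = 9923/10000 ≈ 0.992300
step 2 [1y] swap r/2=460/19463: DF=(1 − 460/19463·(0.992300))/(1+460/19463) = 477/500 ≈ 0.954000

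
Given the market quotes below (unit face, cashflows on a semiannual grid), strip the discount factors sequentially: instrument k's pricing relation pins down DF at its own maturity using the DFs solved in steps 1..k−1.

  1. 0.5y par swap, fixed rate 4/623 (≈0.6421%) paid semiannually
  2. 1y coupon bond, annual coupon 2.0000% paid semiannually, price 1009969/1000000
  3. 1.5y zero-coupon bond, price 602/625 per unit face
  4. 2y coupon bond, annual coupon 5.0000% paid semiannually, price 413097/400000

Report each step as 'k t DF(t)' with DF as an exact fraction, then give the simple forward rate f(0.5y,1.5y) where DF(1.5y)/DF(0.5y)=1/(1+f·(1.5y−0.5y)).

1 1/2 623/625
2 1 9901/10000
3 3/2 602/625
4 2 2339/2500
f(0.5y,1.5y) = ((623/625)/(602/625) − 1)/(1) = 3/86 ≈ 3.4884%

step 1 [0.5y] swap r/2=2/623: DF=(1 − 2/623·(0))/(1+2/623) = 623/625 ≈ 0.996800
step 2 [1y] bond c/2=1/100: DF=(1009969/1000000 − 1/100·(0.996800))/(1+1/100) = 9901/10000 ≈ 0.990100
step 3 [1.5y] zero: DF = P = 602/625 ≈ 0.963200
step 4 [2y] bond c/2=1/40: DF=(413097/400000 − 1/40·(0.996800+0.990100+0.963200))/(1+1/40) = 2339/2500 ≈ 0.935600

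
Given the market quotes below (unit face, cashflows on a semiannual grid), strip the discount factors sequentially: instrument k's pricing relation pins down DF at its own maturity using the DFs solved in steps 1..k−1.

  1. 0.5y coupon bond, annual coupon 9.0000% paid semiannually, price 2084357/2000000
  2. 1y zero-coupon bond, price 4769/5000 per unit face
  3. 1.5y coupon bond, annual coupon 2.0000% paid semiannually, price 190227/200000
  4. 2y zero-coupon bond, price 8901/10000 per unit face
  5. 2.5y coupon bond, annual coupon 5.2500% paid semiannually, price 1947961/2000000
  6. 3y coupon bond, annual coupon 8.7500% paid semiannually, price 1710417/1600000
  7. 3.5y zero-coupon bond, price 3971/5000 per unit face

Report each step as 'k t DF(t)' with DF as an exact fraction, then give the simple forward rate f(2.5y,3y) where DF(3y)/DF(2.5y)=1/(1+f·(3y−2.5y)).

step 1 [0.5y] bond c/2=9/200: DF=(2084357/2000000 − 9/200·(0))/(1+9/200) = 9973/10000 ≈ 0.997300
step 2 [1y] zero: DF = P = 4769/5000 ≈ 0.953800
step 3 [1.5y] bond c/2=1/100: DF=(190227/200000 − 1/100·(0.997300+0.953800))/(1+1/100) = 1153/1250 ≈ 0.922400
step 4 [2y] zero: DF = P = 8901/10000 ≈ 0.890100
step 5 [2.5y] bond c/2=21/800: DF=(1947961/2000000 − 21/800·(0.997300+0.953800+0.922400+0.890100))/(1+21/800) = 533/625 ≈ 0.852800
step 6 [3y] bond c/2=7/160: DF=(1710417/1600000 − 7/160·(0.997300+0.953800+0.922400+0.890100+0.852800))/(1+7/160) = 8307/10000 ≈ 0.830700
step 7 [3.5y] zero: DF = P = 3971/5000 ≈ 0.794200

1 1/2 9973/10000
2 1 4769/5000
3 3/2 1153/1250
4 2 8901/10000
5 5/2 533/625
6 3 8307/10000
7 7/2 3971/5000
f(2.5y,3y) = ((533/625)/(8307/10000) − 1)/(1/2) = 34/639 ≈ 5.3208%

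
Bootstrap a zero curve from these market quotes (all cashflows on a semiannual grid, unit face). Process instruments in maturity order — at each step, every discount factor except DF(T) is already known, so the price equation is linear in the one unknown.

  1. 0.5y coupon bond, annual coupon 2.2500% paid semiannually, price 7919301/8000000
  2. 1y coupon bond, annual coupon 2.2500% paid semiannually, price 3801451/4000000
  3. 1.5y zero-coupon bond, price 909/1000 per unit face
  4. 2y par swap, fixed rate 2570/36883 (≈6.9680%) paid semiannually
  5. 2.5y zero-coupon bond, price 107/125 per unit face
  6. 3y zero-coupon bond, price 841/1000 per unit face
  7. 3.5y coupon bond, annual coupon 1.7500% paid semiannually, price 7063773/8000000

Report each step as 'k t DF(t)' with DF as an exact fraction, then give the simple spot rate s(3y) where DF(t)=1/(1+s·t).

1 1/2 9789/10000
2 1 9289/10000
3 3/2 909/1000
4 2 1743/2000
5 5/2 107/125
6 3 841/1000
7 7/2 4143/5000
s(3y) = (1/(841/1000) − 1)/(3) = 53/841 ≈ 6.3020%

step 1 [0.5y] bond c/2=9/800: DF=(7919301/8000000 − 9/800·(0))/(1+9/800) = 9789/10000 ≈ 0.978900
step 2 [1y] bond c/2=9/800: DF=(3801451/4000000 − 9/800·(0.978900))/(1+9/800) = 9289/10000 ≈ 0.928900
step 3 [1.5y] zero: DF = P = 909/1000 ≈ 0.909000
step 4 [2y] swap r/2=1285/36883: DF=(1 − 1285/36883·(0.978900+0.928900+0.909000))/(1+1285/36883) = 1743/2000 ≈ 0.871500
step 5 [2.5y] zero: DF = P = 107/125 ≈ 0.856000
step 6 [3y] zero: DF = P = 841/1000 ≈ 0.841000
step 7 [3.5y] bond c/2=7/800: DF=(7063773/8000000 − 7/800·(0.978900+0.928900+0.909000+0.871500+0.856000+0.841000))/(1+7/800) = 4143/5000 ≈ 0.828600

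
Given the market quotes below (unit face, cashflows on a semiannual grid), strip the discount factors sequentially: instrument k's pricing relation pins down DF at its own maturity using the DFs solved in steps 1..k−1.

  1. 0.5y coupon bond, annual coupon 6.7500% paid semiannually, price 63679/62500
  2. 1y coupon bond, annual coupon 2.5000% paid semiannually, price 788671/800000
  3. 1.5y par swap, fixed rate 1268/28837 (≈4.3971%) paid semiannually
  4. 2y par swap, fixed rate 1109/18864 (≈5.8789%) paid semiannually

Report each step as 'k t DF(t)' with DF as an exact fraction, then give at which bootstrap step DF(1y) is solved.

step 1 [0.5y] bond c/2=27/800: DF=(63679/62500 − 27/800·(0))/(1+27/800) = 616/625 ≈ 0.985600
step 2 [1y] bond c/2=1/80: DF=(788671/800000 − 1/80·(0.985600))/(1+1/80) = 1923/2000 ≈ 0.961500
step 3 [1.5y] swap r/2=634/28837: DF=(1 − 634/28837·(0.985600+0.961500))/(1+634/28837) = 4683/5000 ≈ 0.936600
step 4 [2y] swap r/2=1109/37728: DF=(1 − 1109/37728·(0.985600+0.961500+0.936600))/(1+1109/37728) = 8891/10000 ≈ 0.889100

1 1/2 616/625
2 1 1923/2000
3 3/2 4683/5000
4 2 8891/10000
DF(1y) is solved at step 2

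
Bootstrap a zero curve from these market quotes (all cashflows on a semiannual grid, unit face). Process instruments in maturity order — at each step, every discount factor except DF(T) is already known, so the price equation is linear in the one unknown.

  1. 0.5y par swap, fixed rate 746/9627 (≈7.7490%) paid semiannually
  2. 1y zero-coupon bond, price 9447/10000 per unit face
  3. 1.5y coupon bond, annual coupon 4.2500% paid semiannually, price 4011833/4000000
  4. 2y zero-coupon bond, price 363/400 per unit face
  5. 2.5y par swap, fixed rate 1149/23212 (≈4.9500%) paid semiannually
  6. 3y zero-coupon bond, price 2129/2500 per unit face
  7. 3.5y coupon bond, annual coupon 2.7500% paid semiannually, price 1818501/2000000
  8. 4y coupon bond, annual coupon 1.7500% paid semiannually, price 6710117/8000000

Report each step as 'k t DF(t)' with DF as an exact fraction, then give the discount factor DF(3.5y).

1 1/2 9627/10000
2 1 9447/10000
3 3/2 589/625
4 2 363/400
5 5/2 8851/10000
6 3 2129/2500
7 7/2 514/625
8 4 7767/10000
DF(3.5y) = 514/625 ≈ 0.822400

step 1 [0.5y] swap r/2=373/9627: DF=(1 − 373/9627·(0))/(1+373/9627) = 9627/10000 ≈ 0.962700
step 2 [1y] zero: DF = P = 9447/10000 ≈ 0.944700
step 3 [1.5y] bond c/2=17/800: DF=(4011833/4000000 − 17/800·(0.962700+0.944700))/(1+17/800) = 589/625 ≈ 0.942400
step 4 [2y] zero: DF = P = 363/400 ≈ 0.907500
step 5 [2.5y] swap r/2=1149/46424: DF=(1 − 1149/46424·(0.962700+0.944700+0.942400+0.907500))/(1+1149/46424) = 8851/10000 ≈ 0.885100
step 6 [3y] zero: DF = P = 2129/2500 ≈ 0.851600
step 7 [3.5y] bond c/2=11/800: DF=(1818501/2000000 − 11/800·(0.962700+0.944700+0.942400+0.907500+0.885100+0.851600))/(1+11/800) = 514/625 ≈ 0.822400
step 8 [4y] bond c/2=7/800: DF=(6710117/8000000 − 7/800·(0.962700+0.944700+0.942400+0.907500+0.885100+0.851600+0.822400))/(1+7/800) = 7767/10000 ≈ 0.776700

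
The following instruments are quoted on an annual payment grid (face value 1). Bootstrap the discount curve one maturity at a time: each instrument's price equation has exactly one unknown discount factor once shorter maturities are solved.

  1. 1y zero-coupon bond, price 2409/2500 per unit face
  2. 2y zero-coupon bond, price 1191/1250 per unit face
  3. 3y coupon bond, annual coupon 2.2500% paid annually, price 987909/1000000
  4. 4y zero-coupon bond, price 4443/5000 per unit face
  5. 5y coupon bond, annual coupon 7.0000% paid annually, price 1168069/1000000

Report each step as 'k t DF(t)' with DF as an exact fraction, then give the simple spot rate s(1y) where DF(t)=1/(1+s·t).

1 1 2409/2500
2 2 1191/1250
3 3 231/250
4 4 4443/5000
5 5 8477/10000
s(1y) = (1/(2409/2500) − 1)/(1) = 91/2409 ≈ 3.7775%

step 1 [1y] zero: DF = P = 2409/2500 ≈ 0.963600
step 2 [2y] zero: DF = P = 1191/1250 ≈ 0.952800
step 3 [3y] bond c/1=9/400: DF=(987909/1000000 − 9/400·(0.963600+0.952800))/(1+9/400) = 231/250 ≈ 0.924000
step 4 [4y] zero: DF = P = 4443/5000 ≈ 0.888600
step 5 [5y] bond c/1=7/100: DF=(1168069/1000000 − 7/100·(0.963600+0.952800+0.924000+0.888600))/(1+7/100) = 8477/10000 ≈ 0.847700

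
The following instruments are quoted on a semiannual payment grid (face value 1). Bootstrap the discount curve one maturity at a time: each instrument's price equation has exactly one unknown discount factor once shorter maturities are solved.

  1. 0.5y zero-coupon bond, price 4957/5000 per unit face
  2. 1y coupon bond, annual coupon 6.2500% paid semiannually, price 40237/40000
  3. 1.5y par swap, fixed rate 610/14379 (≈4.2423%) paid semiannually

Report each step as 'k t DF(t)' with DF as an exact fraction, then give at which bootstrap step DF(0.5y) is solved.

step 1 [0.5y] zero: DF = P = 4957/5000 ≈ 0.991400
step 2 [1y] bond c/2=1/32: DF=(40237/40000 − 1/32·(0.991400))/(1+1/32) = 4727/5000 ≈ 0.945400
step 3 [1.5y] swap r/2=305/14379: DF=(1 − 305/14379·(0.991400+0.945400))/(1+305/14379) = 939/1000 ≈ 0.939000

1 1/2 4957/5000
2 1 4727/5000
3 3/2 939/1000
DF(0.5y) is solved at step 1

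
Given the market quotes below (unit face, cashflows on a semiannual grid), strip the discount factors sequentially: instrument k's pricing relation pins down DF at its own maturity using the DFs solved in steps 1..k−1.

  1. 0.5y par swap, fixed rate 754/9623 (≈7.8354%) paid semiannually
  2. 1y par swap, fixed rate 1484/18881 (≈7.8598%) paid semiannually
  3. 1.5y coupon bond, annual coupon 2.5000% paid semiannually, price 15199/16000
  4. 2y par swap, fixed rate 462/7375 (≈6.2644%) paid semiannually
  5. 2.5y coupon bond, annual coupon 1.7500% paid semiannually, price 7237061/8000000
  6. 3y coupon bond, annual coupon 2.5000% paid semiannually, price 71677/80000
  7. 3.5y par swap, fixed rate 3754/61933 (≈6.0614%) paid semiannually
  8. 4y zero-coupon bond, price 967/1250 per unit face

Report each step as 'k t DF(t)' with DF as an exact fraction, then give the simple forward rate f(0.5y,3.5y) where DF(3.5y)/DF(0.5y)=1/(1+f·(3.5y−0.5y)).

step 1 [0.5y] swap r/2=377/9623: DF=(1 − 377/9623·(0))/(1+377/9623) = 9623/10000 ≈ 0.962300
step 2 [1y] swap r/2=742/18881: DF=(1 − 742/18881·(0.962300))/(1+742/18881) = 4629/5000 ≈ 0.925800
step 3 [1.5y] bond c/2=1/80: DF=(15199/16000 − 1/80·(0.962300+0.925800))/(1+1/80) = 9149/10000 ≈ 0.914900
step 4 [2y] swap r/2=231/7375: DF=(1 − 231/7375·(0.962300+0.925800+0.914900))/(1+231/7375) = 1769/2000 ≈ 0.884500
step 5 [2.5y] bond c/2=7/800: DF=(7237061/8000000 − 7/800·(0.962300+0.925800+0.914900+0.884500))/(1+7/800) = 1081/1250 ≈ 0.864800
step 6 [3y] bond c/2=1/80: DF=(71677/80000 − 1/80·(0.962300+0.925800+0.914900+0.884500+0.864800))/(1+1/80) = 8287/10000 ≈ 0.828700
step 7 [3.5y] swap r/2=1877/61933: DF=(1 − 1877/61933·(0.962300+0.925800+0.914900+0.884500+0.864800+0.828700))/(1+1877/61933) = 8123/10000 ≈ 0.812300
step 8 [4y] zero: DF = P = 967/1250 ≈ 0.773600

1 1/2 9623/10000
2 1 4629/5000
3 3/2 9149/10000
4 2 1769/2000
5 5/2 1081/1250
6 3 8287/10000
7 7/2 8123/10000
8 4 967/1250
f(0.5y,3.5y) = ((9623/10000)/(8123/10000) − 1)/(3) = 500/8123 ≈ 6.1554%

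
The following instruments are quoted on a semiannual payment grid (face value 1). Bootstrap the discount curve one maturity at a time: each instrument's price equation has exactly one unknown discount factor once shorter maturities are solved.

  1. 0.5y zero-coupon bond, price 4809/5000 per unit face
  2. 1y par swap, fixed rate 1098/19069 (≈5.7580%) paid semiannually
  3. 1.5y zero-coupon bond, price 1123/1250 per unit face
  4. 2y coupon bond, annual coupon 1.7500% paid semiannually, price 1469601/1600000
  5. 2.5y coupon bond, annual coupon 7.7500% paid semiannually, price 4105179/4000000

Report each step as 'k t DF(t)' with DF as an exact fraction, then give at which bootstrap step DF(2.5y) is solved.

1 1/2 4809/5000
2 1 9451/10000
3 3/2 1123/1250
4 2 4431/5000
5 5/2 8503/10000
DF(2.5y) is solved at step 5

step 1 [0.5y] zero: DF = P = 4809/5000 ≈ 0.961800
step 2 [1y] swap r/2=549/19069: DF=(1 − 549/19069·(0.961800))/(1+549/19069) = 9451/10000 ≈ 0.945100
step 3 [1.5y] zero: DF = P = 1123/1250 ≈ 0.898400
step 4 [2y] bond c/2=7/800: DF=(1469601/1600000 − 7/800·(0.961800+0.945100+0.898400))/(1+7/800) = 4431/5000 ≈ 0.886200
step 5 [2.5y] bond c/2=31/800: DF=(4105179/4000000 − 31/800·(0.961800+0.945100+0.898400+0.886200))/(1+31/800) = 8503/10000 ≈ 0.850300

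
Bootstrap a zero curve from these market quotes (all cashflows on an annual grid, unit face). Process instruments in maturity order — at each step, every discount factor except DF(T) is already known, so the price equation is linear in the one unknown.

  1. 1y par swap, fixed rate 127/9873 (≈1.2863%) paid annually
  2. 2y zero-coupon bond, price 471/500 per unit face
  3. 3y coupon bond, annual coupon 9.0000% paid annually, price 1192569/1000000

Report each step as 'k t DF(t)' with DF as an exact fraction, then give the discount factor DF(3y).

1 1 9873/10000
2 2 471/500
3 3 2337/2500
DF(3y) = 2337/2500 ≈ 0.934800

step 1 [1y] swap r/1=127/9873: DF=(1 − 127/9873·(0))/(1+127/9873) = 9873/10000 ≈ 0.987300
step 2 [2y] zero: DF = P = 471/500 ≈ 0.942000
step 3 [3y] bond c/1=9/100: DF=(1192569/1000000 − 9/100·(0.987300+0.942000))/(1+9/100) = 2337/2500 ≈ 0.934800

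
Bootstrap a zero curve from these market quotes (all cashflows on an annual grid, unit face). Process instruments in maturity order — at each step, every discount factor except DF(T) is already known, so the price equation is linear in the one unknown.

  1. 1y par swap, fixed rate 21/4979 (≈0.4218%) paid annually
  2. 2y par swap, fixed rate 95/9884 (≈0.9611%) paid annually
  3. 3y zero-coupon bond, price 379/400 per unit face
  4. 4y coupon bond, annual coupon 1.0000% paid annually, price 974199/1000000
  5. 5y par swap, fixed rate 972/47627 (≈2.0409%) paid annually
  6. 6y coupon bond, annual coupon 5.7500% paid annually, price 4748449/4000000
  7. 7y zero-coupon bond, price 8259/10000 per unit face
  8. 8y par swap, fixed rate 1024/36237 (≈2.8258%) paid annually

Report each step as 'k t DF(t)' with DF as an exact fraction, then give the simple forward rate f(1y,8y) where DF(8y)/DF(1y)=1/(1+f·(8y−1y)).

1 1 4979/5000
2 2 981/1000
3 3 379/400
4 4 2339/2500
5 5 2257/2500
6 6 2159/2500
7 7 8259/10000
8 8 497/625
f(1y,8y) = ((4979/5000)/(497/625) − 1)/(7) = 1003/27832 ≈ 3.6038%

step 1 [1y] swap r/1=21/4979: DF=(1 − 21/4979·(0))/(1+21/4979) = 4979/5000 ≈ 0.995800
step 2 [2y] swap r/1=95/9884: DF=(1 − 95/9884·(0.995800))/(1+95/9884) = 981/1000 ≈ 0.981000
step 3 [3y] zero: DF = P = 379/400 ≈ 0.947500
step 4 [4y] bond c/1=1/100: DF=(974199/1000000 − 1/100·(0.995800+0.981000+0.947500))/(1+1/100) = 2339/2500 ≈ 0.935600
step 5 [5y] swap r/1=972/47627: DF=(1 − 972/47627·(0.995800+0.981000+0.947500+0.935600))/(1+972/47627) = 2257/2500 ≈ 0.902800
step 6 [6y] bond c/1=23/400: DF=(4748449/4000000 − 23/400·(0.995800+0.981000+0.947500+0.935600+0.902800))/(1+23/400) = 2159/2500 ≈ 0.863600
step 7 [7y] zero: DF = P = 8259/10000 ≈ 0.825900
step 8 [8y] swap r/1=1024/36237: DF=(1 − 1024/36237·(0.995800+0.981000+0.947500+0.935600+0.902800+0.863600+0.825900))/(1+1024/36237) = 497/625 ≈ 0.795200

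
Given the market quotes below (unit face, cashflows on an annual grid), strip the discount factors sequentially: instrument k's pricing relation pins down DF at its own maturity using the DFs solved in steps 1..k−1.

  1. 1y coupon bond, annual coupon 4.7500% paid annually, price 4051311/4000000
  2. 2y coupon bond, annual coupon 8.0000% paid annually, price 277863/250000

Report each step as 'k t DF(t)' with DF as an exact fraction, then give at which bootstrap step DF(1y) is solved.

step 1 [1y] bond c/1=19/400: DF=(4051311/4000000 − 19/400·(0))/(1+19/400) = 9669/10000 ≈ 0.966900
step 2 [2y] bond c/1=2/25: DF=(277863/250000 − 2/25·(0.966900))/(1+2/25) = 383/400 ≈ 0.957500

1 1 9669/10000
2 2 383/400
DF(1y) is solved at step 1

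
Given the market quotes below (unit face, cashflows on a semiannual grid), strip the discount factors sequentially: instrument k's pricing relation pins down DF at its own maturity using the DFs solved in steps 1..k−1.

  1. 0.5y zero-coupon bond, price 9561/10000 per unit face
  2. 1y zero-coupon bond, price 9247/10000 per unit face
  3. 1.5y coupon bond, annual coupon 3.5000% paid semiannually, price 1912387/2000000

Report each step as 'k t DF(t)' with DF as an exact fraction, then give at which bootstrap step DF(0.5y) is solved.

1 1/2 9561/10000
2 1 9247/10000
3 3/2 4537/5000
DF(0.5y) is solved at step 1

step 1 [0.5y] zero: DF = P = 9561/10000 ≈ 0.956100
step 2 [1y] zero: DF = P = 9247/10000 ≈ 0.924700
step 3 [1.5y] bond c/2=7/400: DF=(1912387/2000000 − 7/400·(0.956100+0.924700))/(1+7/400) = 4537/5000 ≈ 0.907400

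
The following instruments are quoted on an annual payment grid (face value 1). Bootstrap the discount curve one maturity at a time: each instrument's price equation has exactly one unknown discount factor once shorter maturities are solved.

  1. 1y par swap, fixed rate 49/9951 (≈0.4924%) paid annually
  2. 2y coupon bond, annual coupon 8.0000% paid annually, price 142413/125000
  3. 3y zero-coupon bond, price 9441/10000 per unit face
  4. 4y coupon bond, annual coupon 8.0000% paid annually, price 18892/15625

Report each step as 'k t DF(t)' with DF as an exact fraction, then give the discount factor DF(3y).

step 1 [1y] swap r/1=49/9951: DF=(1 − 49/9951·(0))/(1+49/9951) = 9951/10000 ≈ 0.995100
step 2 [2y] bond c/1=2/25: DF=(142413/125000 − 2/25·(0.995100))/(1+2/25) = 2453/2500 ≈ 0.981200
step 3 [3y] zero: DF = P = 9441/10000 ≈ 0.944100
step 4 [4y] bond c/1=2/25: DF=(18892/15625 − 2/25·(0.995100+0.981200+0.944100))/(1+2/25) = 1129/1250 ≈ 0.903200

1 1 9951/10000
2 2 2453/2500
3 3 9441/10000
4 4 1129/1250
DF(3y) = 9441/10000 ≈ 0.944100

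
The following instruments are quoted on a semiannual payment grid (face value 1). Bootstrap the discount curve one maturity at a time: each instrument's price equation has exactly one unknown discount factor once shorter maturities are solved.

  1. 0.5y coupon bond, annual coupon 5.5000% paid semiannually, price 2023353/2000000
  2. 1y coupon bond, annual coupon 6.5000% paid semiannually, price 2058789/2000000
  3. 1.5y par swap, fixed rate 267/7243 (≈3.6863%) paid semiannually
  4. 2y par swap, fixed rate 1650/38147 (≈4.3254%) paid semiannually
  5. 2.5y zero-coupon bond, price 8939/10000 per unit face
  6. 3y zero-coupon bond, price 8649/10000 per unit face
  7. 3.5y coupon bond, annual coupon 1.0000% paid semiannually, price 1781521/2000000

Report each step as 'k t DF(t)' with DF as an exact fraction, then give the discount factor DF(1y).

step 1 [0.5y] bond c/2=11/400: DF=(2023353/2000000 − 11/400·(0))/(1+11/400) = 4923/5000 ≈ 0.984600
step 2 [1y] bond c/2=13/400: DF=(2058789/2000000 − 13/400·(0.984600))/(1+13/400) = 483/500 ≈ 0.966000
step 3 [1.5y] swap r/2=267/14486: DF=(1 − 267/14486·(0.984600+0.966000))/(1+267/14486) = 4733/5000 ≈ 0.946600
step 4 [2y] swap r/2=825/38147: DF=(1 − 825/38147·(0.984600+0.966000+0.946600))/(1+825/38147) = 367/400 ≈ 0.917500
step 5 [2.5y] zero: DF = P = 8939/10000 ≈ 0.893900
step 6 [3y] zero: DF = P = 8649/10000 ≈ 0.864900
step 7 [3.5y] bond c/2=1/200: DF=(1781521/2000000 − 1/200·(0.984600+0.966000+0.946600+0.917500+0.893900+0.864900))/(1+1/200) = 4293/5000 ≈ 0.858600

1 1/2 4923/5000
2 1 483/500
3 3/2 4733/5000
4 2 367/400
5 5/2 8939/10000
6 3 8649/10000
7 7/2 4293/5000
DF(1y) = 483/500 ≈ 0.966000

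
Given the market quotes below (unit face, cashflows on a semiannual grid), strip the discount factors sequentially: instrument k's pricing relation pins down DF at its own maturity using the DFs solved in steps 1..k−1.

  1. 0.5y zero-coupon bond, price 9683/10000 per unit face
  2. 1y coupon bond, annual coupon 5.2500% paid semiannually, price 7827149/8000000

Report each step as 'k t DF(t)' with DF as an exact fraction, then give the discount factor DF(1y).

1 1/2 9683/10000
2 1 4643/5000
DF(1y) = 4643/5000 ≈ 0.928600

step 1 [0.5y] zero: DF = P = 9683/10000 ≈ 0.968300
step 2 [1y] bond c/2=21/800: DF=(7827149/8000000 − 21/800·(0.968300))/(1+21/800) = 4643/5000 ≈ 0.928600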